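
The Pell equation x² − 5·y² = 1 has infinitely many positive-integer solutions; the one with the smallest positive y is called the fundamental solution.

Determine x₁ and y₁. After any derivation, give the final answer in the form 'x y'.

9 4

√5 → a₀=2, period (4); ℓ=1 odd so k=1
step 0: (2, 1)  from 2·(1,0) + (0,1)
step 1: (9, 4)  from 4·(2,1) + (1,0)
(x₁, y₁) = (9, 4);  9² − 5·4² = 1 ✓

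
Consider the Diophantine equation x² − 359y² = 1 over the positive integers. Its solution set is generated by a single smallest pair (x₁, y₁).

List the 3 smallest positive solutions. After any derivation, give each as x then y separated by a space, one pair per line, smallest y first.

360 19
259199 13680
186622920 9849581

√359 → a₀=18, period (1,17,1,36); ℓ=4 even so k=3
step 0: (18, 1)  from 18·(1,0) + (0,1)
…
step 2: (341, 18)  from 17·(19,1) + (18,1)
step 3: (360, 19)  from 1·(341,18) + (19,1)
→ (360, 19).  Check: 360²=129600, 359·19²=129599, difference 1.
n=2: (360,19)∘(360,19) = (360·360+359·19·19, 360·19+19·360) = (259199,13680)
n=3: (259199,13680)∘(360,19) = (360·259199+359·19·13680, 360·13680+19·259199) = (186622920,9849581)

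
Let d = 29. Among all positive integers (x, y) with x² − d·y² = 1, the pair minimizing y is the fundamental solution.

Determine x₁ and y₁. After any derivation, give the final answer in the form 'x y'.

9801 1820

d=29: √d = [5; 2,1,1,2,10] (ℓ=5, odd), read p_9/q_9
k=0  a_k=5  p_k/q_k = 5/1
k=1  a_k=2  p_k/q_k = 11/2
…
k=4  a_k=2  p_k/q_k = 70/13
…
k=8  a_k=1  p_k/q_k = 3775/701
k=9  a_k=2  p_k/q_k = 9801/1820
→ (9801, 1820).  Check: 9801²=96059601, 29·1820²=96059600, difference 1.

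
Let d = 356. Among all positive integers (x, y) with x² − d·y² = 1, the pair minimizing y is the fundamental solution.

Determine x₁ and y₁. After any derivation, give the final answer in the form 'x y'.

√356 = [18; 1,6,1,1,2,…,6,1,36, …], period ℓ=14 (even) → k=13
k=0  a_k=18  p_k/q_k = 18/1
…
k=5  a_k=2  p_k/q_k = 717/38
…
k=11  a_k=1  p_k/q_k = 66019/3499
k=12  a_k=6  p_k/q_k = 433982/23001
k=13  a_k=1  p_k/q_k = 500001/26500
→ (500001, 26500).  Check: 500001²=250001000001, 356·26500²=250001000000, difference 1.

500001 26500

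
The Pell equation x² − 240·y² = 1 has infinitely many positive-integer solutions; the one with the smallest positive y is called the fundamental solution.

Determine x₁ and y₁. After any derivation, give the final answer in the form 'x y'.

31 2

√240 → a₀=15, period (2,30); ℓ=2 even so k=1
i=0: a=15 ⇒ p=15, q=1
i=1: a=2 ⇒ p=31, q=2
(x₁, y₁) = (31, 2);  31² − 240·2² = 1 ✓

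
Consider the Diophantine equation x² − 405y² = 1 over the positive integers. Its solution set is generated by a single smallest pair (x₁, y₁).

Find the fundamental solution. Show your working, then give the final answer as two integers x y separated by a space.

√405 = [20; 8,40, …], period ℓ=2 (even) → k=1
step 0: (20, 1)  from 20·(1,0) + (0,1)
step 1: (161, 8)  from 8·(20,1) + (1,0)
→ (161, 8).  Check: 161²=25921, 405·8²=25920, difference 1.

161 8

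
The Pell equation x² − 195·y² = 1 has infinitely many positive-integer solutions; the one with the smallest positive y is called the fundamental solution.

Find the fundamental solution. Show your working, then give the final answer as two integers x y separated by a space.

14 1

√195 = [13; 1,26, …], period ℓ=2 (even) → k=1
i=0: a=13 ⇒ p=13, q=1
i=1: a=1 ⇒ p=14, q=1
→ (14, 1).  Check: 14²=196, 195·1²=195, difference 1.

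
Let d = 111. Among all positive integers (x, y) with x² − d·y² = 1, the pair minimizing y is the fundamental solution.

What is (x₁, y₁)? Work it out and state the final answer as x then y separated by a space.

295 28

[10; 1,1,6,1,1,20] for √111; ℓ=6 ⇒ convergent index 5
k=0  a_k=10  p_k/q_k = 10/1
k=1  a_k=1  p_k/q_k = 11/1
k=2  a_k=1  p_k/q_k = 21/2
…
k=4  a_k=1  p_k/q_k = 158/15
k=5  a_k=1  p_k/q_k = 295/28
(x₁, y₁) = (295, 28);  295² − 111·28² = 1 ✓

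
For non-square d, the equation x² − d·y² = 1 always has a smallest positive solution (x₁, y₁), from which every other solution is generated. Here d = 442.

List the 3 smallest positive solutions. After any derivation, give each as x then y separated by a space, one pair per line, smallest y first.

√442 = [21; 42, …], period ℓ=1 (odd) → k=1
step 0: (21, 1)  from 21·(1,0) + (0,1)
step 1: (883, 42)  from 42·(21,1) + (1,0)
(x₁, y₁) = (883, 42);  883² − 442·42² = 1 ✓
(883+42√442)^2 = 1559377 + 74172√442
(883+42√442)^3 = 2753858899 + 130987710√442

883 42
1559377 74172
2753858899 130987710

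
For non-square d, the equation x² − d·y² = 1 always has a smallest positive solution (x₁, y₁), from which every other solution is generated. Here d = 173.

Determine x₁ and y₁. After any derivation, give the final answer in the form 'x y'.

2499849 190060

[13; 6,1,1,6,26] for √173; ℓ=5 ⇒ convergent index 9
k=0  a_k=13  p_k/q_k = 13/1
k=1  a_k=6  p_k/q_k = 79/6
k=2  a_k=1  p_k/q_k = 92/7
k=3  a_k=1  p_k/q_k = 171/13
k=4  a_k=6  p_k/q_k = 1118/85
k=5  a_k=26  p_k/q_k = 29239/2223
k=6  a_k=6  p_k/q_k = 176552/13423
…
k=8  a_k=1  p_k/q_k = 382343/29069
k=9  a_k=6  p_k/q_k = 2499849/190060
(x₁, y₁) = (2499849, 190060);  2499849² − 173·190060² = 1 ✓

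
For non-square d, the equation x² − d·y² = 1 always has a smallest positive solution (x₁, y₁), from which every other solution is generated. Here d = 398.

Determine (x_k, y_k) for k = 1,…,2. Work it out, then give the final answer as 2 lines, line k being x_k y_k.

d=398: √d = [19; 1,18,1,38] (ℓ=4, even), read p_3/q_3
step 0: (19, 1)  from 19·(1,0) + (0,1)
step 1: (20, 1)  from 1·(19,1) + (1,0)
step 2: (379, 19)  from 18·(20,1) + (19,1)
step 3: (399, 20)  from 1·(379,19) + (20,1)
(x₁, y₁) = (399, 20);  399² − 398·20² = 1 ✓
(x_2, y_2) = (399·399 + 398·20·20, 399·20 + 20·399) = (318401, 15960)

399 20
318401 15960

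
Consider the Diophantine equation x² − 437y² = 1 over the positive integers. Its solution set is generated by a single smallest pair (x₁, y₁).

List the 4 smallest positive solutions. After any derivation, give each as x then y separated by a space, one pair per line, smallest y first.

4599 220
42301601 2023560
389090121399 18612704660
3578850894326401 171199655439120

[20; 1,9,2,9,1,40] for √437; ℓ=6 ⇒ convergent index 5
i=0: a=20 ⇒ p=20, q=1
i=1: a=1 ⇒ p=21, q=1
i=2: a=9 ⇒ p=209, q=10
i=3: a=2 ⇒ p=439, q=21
i=4: a=9 ⇒ p=4160, q=199
i=5: a=1 ⇒ p=4599, q=220
→ (4599, 220).  Check: 4599²=21150801, 437·220²=21150800, difference 1.
k=2:  x_2 = 4599·4599+437·220·220 = 42301601,  y_2 = 4599·220+220·4599 = 2023560
k=3:  x_3 = 4599·42301601+437·220·2023560 = 389090121399,  y_3 = 4599·2023560+220·42301601 = 18612704660
k=4:  x_4 = 4599·389090121399+437·220·18612704660 = 3578850894326401,  y_4 = 4599·18612704660+220·389090121399 = 171199655439120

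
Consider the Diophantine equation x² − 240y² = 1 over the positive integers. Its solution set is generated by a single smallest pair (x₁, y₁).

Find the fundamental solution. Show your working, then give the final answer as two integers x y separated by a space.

[15; 2,30] for √240; ℓ=2 ⇒ convergent index 1
k=0  a_k=15  p_k/q_k = 15/1
k=1  a_k=2  p_k/q_k = 31/2
fundamental: x₁=31, y₁=2  (since 961 − 240·4 = 1)

31 2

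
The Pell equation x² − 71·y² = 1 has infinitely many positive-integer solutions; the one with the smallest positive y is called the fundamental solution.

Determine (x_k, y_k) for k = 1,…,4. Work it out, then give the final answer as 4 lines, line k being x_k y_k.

[8; 2,2,1,7,1,2,2,16] for √71; ℓ=8 ⇒ convergent index 7
k=0  a_k=8  p_k/q_k = 8/1
…
k=5  a_k=1  p_k/q_k = 514/61
k=6  a_k=2  p_k/q_k = 1483/176
k=7  a_k=2  p_k/q_k = 3480/413
→ (3480, 413).  Check: 3480²=12110400, 71·413²=12110399, difference 1.
k=2:  x_2 = 3480·3480+71·413·413 = 24220799,  y_2 = 3480·413+413·3480 = 2874480
k=3:  x_3 = 3480·24220799+71·413·2874480 = 168576757560,  y_3 = 3480·2874480+413·24220799 = 20006380387
k=4:  x_4 = 3480·168576757560+71·413·20006380387 = 1173294208396801,  y_4 = 3480·20006380387+413·168576757560 = 139244404619040

3480 413
24220799 2874480
168576757560 20006380387
1173294208396801 139244404619040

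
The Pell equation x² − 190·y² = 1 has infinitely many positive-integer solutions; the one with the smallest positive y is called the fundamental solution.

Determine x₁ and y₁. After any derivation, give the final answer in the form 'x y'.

√190 → a₀=13, period (1,3,1,1,1,…,3,1,26); ℓ=14 even so k=13
a_0=13:  p_0=13·1+0=13,  q_0=13·0+1=1
a_1=1:  p_1=1·13+1=14,  q_1=1·1+0=1
a_2=3:  p_2=3·14+13=55,  q_2=3·1+1=4
…
a_4=1:  p_4=1·69+55=124,  q_4=1·5+4=9
a_5=1:  p_5=1·124+69=193,  q_5=1·9+5=14
a_6=2:  p_6=2·193+124=510,  q_6=2·14+9=37
a_7=2:  p_7=2·510+193=1213,  q_7=2·37+14=88
a_8=2:  p_8=2·1213+510=2936,  q_8=2·88+37=213
…
a_10=1:  p_10=1·4149+2936=7085,  q_10=1·301+213=514
…
a_12=3:  p_12=3·11234+7085=40787,  q_12=3·815+514=2959
a_13=1:  p_13=1·40787+11234=52021,  q_13=1·2959+815=3774
→ (52021, 3774).  Check: 52021²=2706184441, 190·3774²=2706184440, difference 1.

52021 3774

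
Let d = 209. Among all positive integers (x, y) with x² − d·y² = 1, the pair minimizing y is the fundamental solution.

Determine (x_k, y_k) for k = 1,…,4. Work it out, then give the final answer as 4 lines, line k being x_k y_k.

√209 → a₀=14, period (2,5,3,2,3,5,2,28); ℓ=8 even so k=7
step 0: (14, 1)  from 14·(1,0) + (0,1)
step 1: (29, 2)  from 2·(14,1) + (1,0)
step 2: (159, 11)  from 5·(29,2) + (14,1)
step 3: (506, 35)  from 3·(159,11) + (29,2)
…
step 5: (4019, 278)  from 3·(1171,81) + (506,35)
step 6: (21266, 1471)  from 5·(4019,278) + (1171,81)
step 7: (46551, 3220)  from 2·(21266,1471) + (4019,278)
fundamental: x₁=46551, y₁=3220  (since 2166995601 − 209·10368400 = 1)
k=2:  x_2 = 46551·46551+209·3220·3220 = 4333991201,  y_2 = 46551·3220+3220·46551 = 299788440
k=3:  x_3 = 46551·4333991201+209·3220·299788440 = 403503248748951,  y_3 = 46551·299788440+3220·4333991201 = 27910903337660
k=4:  x_4 = 46551·403503248748951+209·3220·27910903337660 = 37566959460690844801,  y_4 = 46551·27910903337660+3220·403503248748951 = 2598560922243032880

46551 3220
4333991201 299788440
403503248748951 27910903337660
37566959460690844801 2598560922243032880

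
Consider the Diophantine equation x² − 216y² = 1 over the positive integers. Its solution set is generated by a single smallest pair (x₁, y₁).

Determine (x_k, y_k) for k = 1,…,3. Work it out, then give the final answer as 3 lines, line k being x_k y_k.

485 33
470449 32010
456335045 31049667

√216 → a₀=14, period (1,2,3,2,1,28); ℓ=6 even so k=5
k=0  a_k=14  p_k/q_k = 14/1
…
k=2  a_k=2  p_k/q_k = 44/3
…
k=4  a_k=2  p_k/q_k = 338/23
k=5  a_k=1  p_k/q_k = 485/33
→ (485, 33).  Check: 485²=235225, 216·33²=235224, difference 1.
n=2: (485,33)∘(485,33) = (485·485+216·33·33, 485·33+33·485) = (470449,32010)
n=3: (470449,32010)∘(485,33) = (485·470449+216·33·32010, 485·32010+33·470449) = (456335045,31049667)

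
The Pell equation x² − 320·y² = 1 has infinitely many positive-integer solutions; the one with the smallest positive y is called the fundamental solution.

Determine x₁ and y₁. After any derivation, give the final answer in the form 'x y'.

[17; 1,7,1,34] for √320; ℓ=4 ⇒ convergent index 3
k=0  a_k=17  p_k/q_k = 17/1
k=1  a_k=1  p_k/q_k = 18/1
k=2  a_k=7  p_k/q_k = 143/8
k=3  a_k=1  p_k/q_k = 161/9
fundamental: x₁=161, y₁=9  (since 25921 − 320·81 = 1)

161 9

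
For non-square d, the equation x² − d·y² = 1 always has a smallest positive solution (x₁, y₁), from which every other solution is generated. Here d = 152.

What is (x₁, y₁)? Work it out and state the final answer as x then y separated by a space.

√152 = [12; 3,24, …], period ℓ=2 (even) → k=1
step 0: (12, 1)  from 12·(1,0) + (0,1)
step 1: (37, 3)  from 3·(12,1) + (1,0)
fundamental: x₁=37, y₁=3  (since 1369 − 152·9 = 1)

37 3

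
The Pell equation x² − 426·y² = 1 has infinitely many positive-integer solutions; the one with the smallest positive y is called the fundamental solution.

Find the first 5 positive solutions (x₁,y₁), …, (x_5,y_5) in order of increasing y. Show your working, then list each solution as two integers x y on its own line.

88751 4300
15753480001 763258600
2796274207048751 135479928012900
496344264283813920001 24047958181382517200
88102099596109264220968751 4268560672976279640021500

√426 = [20; 1,1,1,3,2,6,2,3,1,1,1,40, …], period ℓ=12 (even) → k=11
i=0: a=20 ⇒ p=20, q=1
…
i=2: a=1 ⇒ p=41, q=2
…
i=4: a=3 ⇒ p=227, q=11
…
i=6: a=6 ⇒ p=3323, q=161
i=7: a=2 ⇒ p=7162, q=347
i=8: a=3 ⇒ p=24809, q=1202
…
i=10: a=1 ⇒ p=56780, q=2751
i=11: a=1 ⇒ p=88751, q=4300
(x₁, y₁) = (88751, 4300);  88751² − 426·4300² = 1 ✓
(88751+4300√426)^2 = 15753480001 + 763258600√426
(88751+4300√426)^3 = 2796274207048751 + 135479928012900√426
(88751+4300√426)^4 = 496344264283813920001 + 24047958181382517200√426
(88751+4300√426)^5 = 88102099596109264220968751 + 4268560672976279640021500√426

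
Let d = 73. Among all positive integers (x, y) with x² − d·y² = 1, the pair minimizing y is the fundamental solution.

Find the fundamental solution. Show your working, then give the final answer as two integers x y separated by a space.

2281249 267000

√73 = [8; 1,1,5,5,1,1,16, …], period ℓ=7 (odd) → k=13
a_0=8:  p_0=8·1+0=8,  q_0=8·0+1=1
…
a_2=1:  p_2=1·9+8=17,  q_2=1·1+1=2
a_3=5:  p_3=5·17+9=94,  q_3=5·2+1=11
…
a_8=1:  p_8=1·17669+1068=18737,  q_8=1·2068+125=2193
a_9=1:  p_9=1·18737+17669=36406,  q_9=1·2193+2068=4261
a_10=5:  p_10=5·36406+18737=200767,  q_10=5·4261+2193=23498
a_11=5:  p_11=5·200767+36406=1040241,  q_11=5·23498+4261=121751
a_12=1:  p_12=1·1040241+200767=1241008,  q_12=1·121751+23498=145249
a_13=1:  p_13=1·1241008+1040241=2281249,  q_13=1·145249+121751=267000
(x₁, y₁) = (2281249, 267000);  2281249² − 73·267000² = 1 ✓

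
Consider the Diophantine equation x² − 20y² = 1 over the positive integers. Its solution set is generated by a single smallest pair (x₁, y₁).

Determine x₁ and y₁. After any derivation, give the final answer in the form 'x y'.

9 2

[4; 2,8] for √20; ℓ=2 ⇒ convergent index 1
i=0: a=4 ⇒ p=4, q=1
i=1: a=2 ⇒ p=9, q=2
fundamental: x₁=9, y₁=2  (since 81 − 20·4 = 1)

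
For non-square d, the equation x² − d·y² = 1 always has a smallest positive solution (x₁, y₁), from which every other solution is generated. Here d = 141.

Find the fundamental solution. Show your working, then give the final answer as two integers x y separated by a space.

95 8

√141 → a₀=11, period (1,6,1,22); ℓ=4 even so k=3
step 0: (11, 1)  from 11·(1,0) + (0,1)
step 1: (12, 1)  from 1·(11,1) + (1,0)
step 2: (83, 7)  from 6·(12,1) + (11,1)
step 3: (95, 8)  from 1·(83,7) + (12,1)
(x₁, y₁) = (95, 8);  95² − 141·8² = 1 ✓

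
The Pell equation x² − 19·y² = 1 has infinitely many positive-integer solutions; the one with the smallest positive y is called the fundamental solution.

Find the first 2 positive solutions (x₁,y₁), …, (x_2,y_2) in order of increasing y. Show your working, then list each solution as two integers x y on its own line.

170 39
57799 13260

√19 → a₀=4, period (2,1,3,1,2,8); ℓ=6 even so k=5
k=0  a_k=4  p_k/q_k = 4/1
k=1  a_k=2  p_k/q_k = 9/2
k=2  a_k=1  p_k/q_k = 13/3
k=3  a_k=3  p_k/q_k = 48/11
k=4  a_k=1  p_k/q_k = 61/14
k=5  a_k=2  p_k/q_k = 170/39
fundamental: x₁=170, y₁=39  (since 28900 − 19·1521 = 1)
k=2:  x_2 = 170·170+19·39·39 = 57799,  y_2 = 170·39+39·170 = 13260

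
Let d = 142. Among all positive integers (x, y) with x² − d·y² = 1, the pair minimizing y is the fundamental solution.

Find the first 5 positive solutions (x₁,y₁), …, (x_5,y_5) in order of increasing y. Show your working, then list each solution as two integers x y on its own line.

143 12
40897 3432
11696399 981540
3345129217 280717008
956695259663 80284082748

[11; 1,10,1,22] for √142; ℓ=4 ⇒ convergent index 3
i=0: a=11 ⇒ p=11, q=1
i=1: a=1 ⇒ p=12, q=1
i=2: a=10 ⇒ p=131, q=11
i=3: a=1 ⇒ p=143, q=12
→ (143, 12).  Check: 143²=20449, 142·12²=20448, difference 1.
(x_2, y_2) = (143·143 + 142·12·12, 143·12 + 12·143) = (40897, 3432)
(x_3, y_3) = (143·40897 + 142·12·3432, 143·3432 + 12·40897) = (11696399, 981540)
(x_4, y_4) = (143·11696399 + 142·12·981540, 143·981540 + 12·11696399) = (3345129217, 280717008)
(x_5, y_5) = (143·3345129217 + 142·12·280717008, 143·280717008 + 12·3345129217) = (956695259663, 80284082748)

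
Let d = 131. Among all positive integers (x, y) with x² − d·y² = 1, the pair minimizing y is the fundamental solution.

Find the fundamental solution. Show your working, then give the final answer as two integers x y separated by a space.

10610 927

d=131: √d = [11; 2,4,11,4,2,22] (ℓ=6, even), read p_5/q_5
step 0: (11, 1)  from 11·(1,0) + (0,1)
step 1: (23, 2)  from 2·(11,1) + (1,0)
step 2: (103, 9)  from 4·(23,2) + (11,1)
step 3: (1156, 101)  from 11·(103,9) + (23,2)
step 4: (4727, 413)  from 4·(1156,101) + (103,9)
step 5: (10610, 927)  from 2·(4727,413) + (1156,101)
→ (10610, 927).  Check: 10610²=112572100, 131·927²=112572099, difference 1.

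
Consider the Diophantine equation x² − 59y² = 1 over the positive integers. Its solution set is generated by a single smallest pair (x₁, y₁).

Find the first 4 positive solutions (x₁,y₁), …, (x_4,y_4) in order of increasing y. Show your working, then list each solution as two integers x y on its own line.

530 69
561799 73140
595506410 77528331
631236232801 82179957720

[7; 1,2,7,2,1,14] for √59; ℓ=6 ⇒ convergent index 5
step 0: (7, 1)  from 7·(1,0) + (0,1)
step 1: (8, 1)  from 1·(7,1) + (1,0)
step 2: (23, 3)  from 2·(8,1) + (7,1)
step 3: (169, 22)  from 7·(23,3) + (8,1)
step 4: (361, 47)  from 2·(169,22) + (23,3)
step 5: (530, 69)  from 1·(361,47) + (169,22)
fundamental: x₁=530, y₁=69  (since 280900 − 59·4761 = 1)
(530+69√59)^2 = 561799 + 73140√59
(530+69√59)^3 = 595506410 + 77528331√59
(530+69√59)^4 = 631236232801 + 82179957720√59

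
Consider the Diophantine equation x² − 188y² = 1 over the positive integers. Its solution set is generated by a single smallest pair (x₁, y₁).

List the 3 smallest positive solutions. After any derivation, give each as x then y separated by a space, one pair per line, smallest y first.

4607 336
42448897 3095904
391124132351 28525659120

√188 = [13; 1,2,2,6,2,2,1,26, …], period ℓ=8 (even) → k=7
k=0  a_k=13  p_k/q_k = 13/1
k=1  a_k=1  p_k/q_k = 14/1
k=2  a_k=2  p_k/q_k = 41/3
…
k=6  a_k=2  p_k/q_k = 3277/239
k=7  a_k=1  p_k/q_k = 4607/336
fundamental: x₁=4607, y₁=336  (since 21224449 − 188·112896 = 1)
k=2:  x_2 = 4607·4607+188·336·336 = 42448897,  y_2 = 4607·336+336·4607 = 3095904
k=3:  x_3 = 4607·42448897+188·336·3095904 = 391124132351,  y_3 = 4607·3095904+336·42448897 = 28525659120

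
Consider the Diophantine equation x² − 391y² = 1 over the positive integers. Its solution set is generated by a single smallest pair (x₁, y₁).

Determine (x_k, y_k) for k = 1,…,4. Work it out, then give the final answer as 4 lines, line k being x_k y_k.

[19; 1,3,2,2,1,…,3,1,38] for √391; ℓ=16 ⇒ convergent index 15
k=0  a_k=19  p_k/q_k = 19/1
k=1  a_k=1  p_k/q_k = 20/1
k=2  a_k=3  p_k/q_k = 79/4
k=3  a_k=2  p_k/q_k = 178/9
k=4  a_k=2  p_k/q_k = 435/22
…
k=6  a_k=1  p_k/q_k = 1048/53
k=7  a_k=2  p_k/q_k = 2709/137
k=8  a_k=19  p_k/q_k = 52519/2656
k=9  a_k=2  p_k/q_k = 107747/5449
k=10  a_k=1  p_k/q_k = 160266/8105
k=11  a_k=1  p_k/q_k = 268013/13554
k=12  a_k=2  p_k/q_k = 696292/35213
k=13  a_k=2  p_k/q_k = 1660597/83980
k=14  a_k=3  p_k/q_k = 5678083/287153
k=15  a_k=1  p_k/q_k = 7338680/371133
→ (7338680, 371133).  Check: 7338680²=53856224142400, 391·371133²=53856224142399, difference 1.
(7338680+371133√391)^2 = 107712448284799 + 5447252648880√391
(7338680+371133√391)^3 = 1580934379957370111960 + 79951288138564985667√391
(7338680+371133√391)^4 = 23203943031010998074028940801 + 1173473838473442730776750240√391

7338680 371133
107712448284799 5447252648880
1580934379957370111960 79951288138564985667
23203943031010998074028940801 1173473838473442730776750240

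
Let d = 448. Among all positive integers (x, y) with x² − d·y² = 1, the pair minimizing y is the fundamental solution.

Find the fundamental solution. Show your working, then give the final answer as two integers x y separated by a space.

√448 = [21; 6,42, …], period ℓ=2 (even) → k=1
step 0: (21, 1)  from 21·(1,0) + (0,1)
step 1: (127, 6)  from 6·(21,1) + (1,0)
fundamental: x₁=127, y₁=6  (since 16129 − 448·36 = 1)

127 6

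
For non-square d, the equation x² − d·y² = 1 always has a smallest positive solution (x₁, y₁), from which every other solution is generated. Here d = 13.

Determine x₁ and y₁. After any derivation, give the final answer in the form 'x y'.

649 180

d=13: √d = [3; 1,1,1,1,6] (ℓ=5, odd), read p_9/q_9
step 0: (3, 1)  from 3·(1,0) + (0,1)
…
step 2: (7, 2)  from 1·(4,1) + (3,1)
step 3: (11, 3)  from 1·(7,2) + (4,1)
step 4: (18, 5)  from 1·(11,3) + (7,2)
…
step 8: (393, 109)  from 1·(256,71) + (137,38)
step 9: (649, 180)  from 1·(393,109) + (256,71)
(x₁, y₁) = (649, 180);  649² − 13·180² = 1 ✓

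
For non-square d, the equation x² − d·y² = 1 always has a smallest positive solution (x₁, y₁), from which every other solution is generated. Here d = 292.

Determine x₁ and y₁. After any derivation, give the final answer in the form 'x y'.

2281249 133500

√292 → a₀=17, period (11,2,1,3,8,3,1,2,11,34); ℓ=10 even so k=9
step 0: (17, 1)  from 17·(1,0) + (0,1)
…
step 2: (393, 23)  from 2·(188,11) + (17,1)
step 3: (581, 34)  from 1·(393,23) + (188,11)
…
step 5: (17669, 1034)  from 8·(2136,125) + (581,34)
…
step 7: (72812, 4261)  from 1·(55143,3227) + (17669,1034)
step 8: (200767, 11749)  from 2·(72812,4261) + (55143,3227)
step 9: (2281249, 133500)  from 11·(200767,11749) + (72812,4261)
→ (2281249, 133500).  Check: 2281249²=5204097000001, 292·133500²=5204097000000, difference 1.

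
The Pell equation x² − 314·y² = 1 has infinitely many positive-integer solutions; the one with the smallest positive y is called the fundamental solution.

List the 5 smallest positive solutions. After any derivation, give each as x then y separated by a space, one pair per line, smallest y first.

392499 22150
308110930001 17387705700
241866463828532499 13649314199066450
189864690372162243720001 10714684347621377411400
149043402212524750531884812499 8411005783500436710995110750

d=314: √d = [17; 1,2,1,1,2,1,34] (ℓ=7, odd), read p_13/q_13
a_0=17:  p_0=17·1+0=17,  q_0=17·0+1=1
…
a_4=1:  p_4=1·71+53=124,  q_4=1·4+3=7
a_5=2:  p_5=2·124+71=319,  q_5=2·7+4=18
a_6=1:  p_6=1·319+124=443,  q_6=1·18+7=25
…
a_8=1:  p_8=1·15381+443=15824,  q_8=1·868+25=893
…
a_11=1:  p_11=1·62853+47029=109882,  q_11=1·3547+2654=6201
a_12=2:  p_12=2·109882+62853=282617,  q_12=2·6201+3547=15949
a_13=1:  p_13=1·282617+109882=392499,  q_13=1·15949+6201=22150
fundamental: x₁=392499, y₁=22150  (since 154055465001 − 314·490622500 = 1)
n=2: (392499,22150)∘(392499,22150) = (392499·392499+314·22150·22150, 392499·22150+22150·392499) = (308110930001,17387705700)
n=3: (308110930001,17387705700)∘(392499,22150) = (392499·308110930001+314·22150·17387705700, 392499·17387705700+22150·308110930001) = (241866463828532499,13649314199066450)
n=4: (241866463828532499,13649314199066450)∘(392499,22150) = (392499·241866463828532499+314·22150·13649314199066450, 392499·13649314199066450+22150·241866463828532499) = (189864690372162243720001,10714684347621377411400)
n=5: (189864690372162243720001,10714684347621377411400)∘(392499,22150) = (392499·189864690372162243720001+314·22150·10714684347621377411400, 392499·10714684347621377411400+22150·189864690372162243720001) = (149043402212524750531884812499,8411005783500436710995110750)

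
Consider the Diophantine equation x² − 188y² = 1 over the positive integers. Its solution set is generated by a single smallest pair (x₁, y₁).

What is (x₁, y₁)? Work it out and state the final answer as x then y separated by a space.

√188 → a₀=13, period (1,2,2,6,2,2,1,26); ℓ=8 even so k=7
a_0=13:  p_0=13·1+0=13,  q_0=13·0+1=1
…
a_2=2:  p_2=2·14+13=41,  q_2=2·1+1=3
a_3=2:  p_3=2·41+14=96,  q_3=2·3+1=7
…
a_5=2:  p_5=2·617+96=1330,  q_5=2·45+7=97
a_6=2:  p_6=2·1330+617=3277,  q_6=2·97+45=239
a_7=1:  p_7=1·3277+1330=4607,  q_7=1·239+97=336
(x₁, y₁) = (4607, 336);  4607² − 188·336² = 1 ✓

4607 336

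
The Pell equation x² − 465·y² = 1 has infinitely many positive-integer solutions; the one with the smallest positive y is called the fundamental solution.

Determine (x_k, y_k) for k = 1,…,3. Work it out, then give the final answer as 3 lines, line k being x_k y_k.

15871 736
503777281 23362112
15990898437631 741560158368

d=465: √d = [21; 1,1,3,2,2,2,3,1,1,42] (ℓ=10, even), read p_9/q_9
k=0  a_k=21  p_k/q_k = 21/1
k=1  a_k=1  p_k/q_k = 22/1
…
k=3  a_k=3  p_k/q_k = 151/7
…
k=5  a_k=2  p_k/q_k = 841/39
…
k=8  a_k=1  p_k/q_k = 8949/415
k=9  a_k=1  p_k/q_k = 15871/736
fundamental: x₁=15871, y₁=736  (since 251888641 − 465·541696 = 1)
n=2: (15871,736)∘(15871,736) = (15871·15871+465·736·736, 15871·736+736·15871) = (503777281,23362112)
n=3: (503777281,23362112)∘(15871,736) = (15871·503777281+465·736·23362112, 15871·23362112+736·503777281) = (15990898437631,741560158368)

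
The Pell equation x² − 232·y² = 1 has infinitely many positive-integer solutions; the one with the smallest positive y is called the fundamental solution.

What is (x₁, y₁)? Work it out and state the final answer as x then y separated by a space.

√232 = [15; 4,3,7,3,4,30, …], period ℓ=6 (even) → k=5
i=0: a=15 ⇒ p=15, q=1
…
i=2: a=3 ⇒ p=198, q=13
i=3: a=7 ⇒ p=1447, q=95
i=4: a=3 ⇒ p=4539, q=298
i=5: a=4 ⇒ p=19603, q=1287
→ (19603, 1287).  Check: 19603²=384277609, 232·1287²=384277608, difference 1.

19603 1287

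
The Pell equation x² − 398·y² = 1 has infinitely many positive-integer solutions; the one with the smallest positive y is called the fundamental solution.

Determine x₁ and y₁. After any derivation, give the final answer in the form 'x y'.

d=398: √d = [19; 1,18,1,38] (ℓ=4, even), read p_3/q_3
k=0  a_k=19  p_k/q_k = 19/1
k=1  a_k=1  p_k/q_k = 20/1
k=2  a_k=18  p_k/q_k = 379/19
k=3  a_k=1  p_k/q_k = 399/20
→ (399, 20).  Check: 399²=159201, 398·20²=159200, difference 1.

399 20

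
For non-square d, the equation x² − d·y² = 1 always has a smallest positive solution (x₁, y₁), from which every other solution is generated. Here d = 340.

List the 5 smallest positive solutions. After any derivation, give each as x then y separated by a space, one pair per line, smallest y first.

[18; 2,3,1,1,1,…,3,2,36] for √340; ℓ=14 ⇒ convergent index 13
k=0  a_k=18  p_k/q_k = 18/1
k=1  a_k=2  p_k/q_k = 37/2
k=2  a_k=3  p_k/q_k = 129/7
…
k=6  a_k=1  p_k/q_k = 756/41
…
k=8  a_k=1  p_k/q_k = 7265/394
k=9  a_k=1  p_k/q_k = 13774/747
…
k=11  a_k=1  p_k/q_k = 34813/1888
k=12  a_k=3  p_k/q_k = 125478/6805
k=13  a_k=2  p_k/q_k = 285769/15498
→ (285769, 15498).  Check: 285769²=81663921361, 340·15498²=81663921360, difference 1.
(x_2, y_2) = (285769·285769 + 340·15498·15498, 285769·15498 + 15498·285769) = (163327842721, 8857695924)
(x_3, y_3) = (285769·163327842721 + 340·15498·8857695924, 285769·8857695924 + 15498·163327842721) = (93348068572789129, 5062509812995614)
(x_4, y_4) = (285769·93348068572789129 + 340·15498·5062509812995614, 285769·5062509812995614 + 15498·93348068572789129) = (53351968415791425367681, 2893416733491029538408)
(x_5, y_5) = (285769·53351968415791425367681 + 340·15498·2893416733491029538408, 285769·2893416733491029538408 + 15498·53351968415791425367681) = (30492677324331251603220874249, 1653697613020933530509635890)

285769 15498
163327842721 8857695924
93348068572789129 5062509812995614
53351968415791425367681 2893416733491029538408
30492677324331251603220874249 1653697613020933530509635890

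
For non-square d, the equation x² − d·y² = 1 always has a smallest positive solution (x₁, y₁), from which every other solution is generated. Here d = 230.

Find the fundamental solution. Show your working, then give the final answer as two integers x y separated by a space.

91 6

√230 → a₀=15, period (6,30); ℓ=2 even so k=1
i=0: a=15 ⇒ p=15, q=1
i=1: a=6 ⇒ p=91, q=6
(x₁, y₁) = (91, 6);  91² − 230·6² = 1 ✓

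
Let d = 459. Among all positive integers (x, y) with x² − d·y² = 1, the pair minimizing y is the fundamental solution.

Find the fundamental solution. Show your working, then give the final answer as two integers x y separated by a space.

d=459: √d = [21; 2,2,1,4,21,4,1,2,2,42] (ℓ=10, even), read p_9/q_9
step 0: (21, 1)  from 21·(1,0) + (0,1)
step 1: (43, 2)  from 2·(21,1) + (1,0)
step 2: (107, 5)  from 2·(43,2) + (21,1)
…
step 4: (707, 33)  from 4·(150,7) + (107,5)
step 5: (14997, 700)  from 21·(707,33) + (150,7)
step 6: (60695, 2833)  from 4·(14997,700) + (707,33)
step 7: (75692, 3533)  from 1·(60695,2833) + (14997,700)
step 8: (212079, 9899)  from 2·(75692,3533) + (60695,2833)
step 9: (499850, 23331)  from 2·(212079,9899) + (75692,3533)
fundamental: x₁=499850, y₁=23331  (since 249850022500 − 459·544335561 = 1)

499850 23331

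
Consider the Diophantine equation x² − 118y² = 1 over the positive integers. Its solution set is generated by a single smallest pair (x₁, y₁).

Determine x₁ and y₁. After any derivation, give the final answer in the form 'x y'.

√118 → a₀=10, period (1,6,3,2,10,2,3,6,1,20); ℓ=10 even so k=9
a_0=10:  p_0=10·1+0=10,  q_0=10·0+1=1
a_1=1:  p_1=1·10+1=11,  q_1=1·1+0=1
a_2=6:  p_2=6·11+10=76,  q_2=6·1+1=7
…
a_4=2:  p_4=2·239+76=554,  q_4=2·22+7=51
a_5=10:  p_5=10·554+239=5779,  q_5=10·51+22=532
…
a_7=3:  p_7=3·12112+5779=42115,  q_7=3·1115+532=3877
a_8=6:  p_8=6·42115+12112=264802,  q_8=6·3877+1115=24377
a_9=1:  p_9=1·264802+42115=306917,  q_9=1·24377+3877=28254
fundamental: x₁=306917, y₁=28254  (since 94198044889 − 118·798288516 = 1)

306917 28254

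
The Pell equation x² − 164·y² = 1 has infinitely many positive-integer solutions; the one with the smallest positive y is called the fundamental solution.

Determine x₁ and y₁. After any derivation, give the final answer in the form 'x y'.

√164 → a₀=12, period (1,4,6,4,1,24); ℓ=6 even so k=5
a_0=12:  p_0=12·1+0=12,  q_0=12·0+1=1
…
a_2=4:  p_2=4·13+12=64,  q_2=4·1+1=5
a_3=6:  p_3=6·64+13=397,  q_3=6·5+1=31
a_4=4:  p_4=4·397+64=1652,  q_4=4·31+5=129
a_5=1:  p_5=1·1652+397=2049,  q_5=1·129+31=160
fundamental: x₁=2049, y₁=160  (since 4198401 − 164·25600 = 1)

2049 160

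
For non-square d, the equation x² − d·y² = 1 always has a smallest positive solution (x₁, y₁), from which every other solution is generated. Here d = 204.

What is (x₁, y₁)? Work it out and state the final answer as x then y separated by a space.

4999 350

√204 = [14; 3,1,1,6,1,1,3,28, …], period ℓ=8 (even) → k=7
i=0: a=14 ⇒ p=14, q=1
i=1: a=3 ⇒ p=43, q=3
i=2: a=1 ⇒ p=57, q=4
i=3: a=1 ⇒ p=100, q=7
i=4: a=6 ⇒ p=657, q=46
i=5: a=1 ⇒ p=757, q=53
i=6: a=1 ⇒ p=1414, q=99
i=7: a=3 ⇒ p=4999, q=350
fundamental: x₁=4999, y₁=350  (since 24990001 − 204·122500 = 1)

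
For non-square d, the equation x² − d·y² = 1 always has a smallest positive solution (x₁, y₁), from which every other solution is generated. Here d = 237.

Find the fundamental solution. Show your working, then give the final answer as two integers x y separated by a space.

√237 = [15; 2,1,1,7,10,7,1,1,2,30, …], period ℓ=10 (even) → k=9
k=0  a_k=15  p_k/q_k = 15/1
…
k=2  a_k=1  p_k/q_k = 46/3
k=3  a_k=1  p_k/q_k = 77/5
k=4  a_k=7  p_k/q_k = 585/38
k=5  a_k=10  p_k/q_k = 5927/385
…
k=7  a_k=1  p_k/q_k = 48001/3118
k=8  a_k=1  p_k/q_k = 90075/5851
k=9  a_k=2  p_k/q_k = 228151/14820
fundamental: x₁=228151, y₁=14820  (since 52052878801 − 237·219632400 = 1)

228151 14820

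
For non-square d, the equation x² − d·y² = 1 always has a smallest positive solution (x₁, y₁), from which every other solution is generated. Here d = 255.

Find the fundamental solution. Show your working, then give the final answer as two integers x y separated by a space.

√255 → a₀=15, period (1,30); ℓ=2 even so k=1
step 0: (15, 1)  from 15·(1,0) + (0,1)
step 1: (16, 1)  from 1·(15,1) + (1,0)
(x₁, y₁) = (16, 1);  16² − 255·1² = 1 ✓

16 1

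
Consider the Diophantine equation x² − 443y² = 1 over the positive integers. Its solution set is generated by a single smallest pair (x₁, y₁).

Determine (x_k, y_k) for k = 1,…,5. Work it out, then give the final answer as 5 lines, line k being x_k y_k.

√443 → a₀=21, period (21,42); ℓ=2 even so k=1
step 0: (21, 1)  from 21·(1,0) + (0,1)
step 1: (442, 21)  from 21·(21,1) + (1,0)
(x₁, y₁) = (442, 21);  442² − 443·21² = 1 ✓
k=2:  x_2 = 442·442+443·21·21 = 390727,  y_2 = 442·21+21·442 = 18564
k=3:  x_3 = 442·390727+443·21·18564 = 345402226,  y_3 = 442·18564+21·390727 = 16410555
k=4:  x_4 = 442·345402226+443·21·16410555 = 305335177057,  y_4 = 442·16410555+21·345402226 = 14506912056
k=5:  x_5 = 442·305335177057+443·21·14506912056 = 269915951116162,  y_5 = 442·14506912056+21·305335177057 = 12824093846949

442 21
390727 18564
345402226 16410555
305335177057 14506912056
269915951116162 12824093846949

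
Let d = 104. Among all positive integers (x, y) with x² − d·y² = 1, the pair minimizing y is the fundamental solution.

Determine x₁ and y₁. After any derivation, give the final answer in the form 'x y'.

51 5

√104 = [10; 5,20, …], period ℓ=2 (even) → k=1
i=0: a=10 ⇒ p=10, q=1
i=1: a=5 ⇒ p=51, q=5
(x₁, y₁) = (51, 5);  51² − 104·5² = 1 ✓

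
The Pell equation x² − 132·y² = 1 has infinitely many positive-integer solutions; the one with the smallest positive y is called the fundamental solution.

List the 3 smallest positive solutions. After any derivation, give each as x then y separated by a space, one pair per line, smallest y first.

√132 = [11; 2,22, …], period ℓ=2 (even) → k=1
i=0: a=11 ⇒ p=11, q=1
i=1: a=2 ⇒ p=23, q=2
fundamental: x₁=23, y₁=2  (since 529 − 132·4 = 1)
k=2:  x_2 = 23·23+132·2·2 = 1057,  y_2 = 23·2+2·23 = 92
k=3:  x_3 = 23·1057+132·2·92 = 48599,  y_3 = 23·92+2·1057 = 4230

23 2
1057 92
48599 4230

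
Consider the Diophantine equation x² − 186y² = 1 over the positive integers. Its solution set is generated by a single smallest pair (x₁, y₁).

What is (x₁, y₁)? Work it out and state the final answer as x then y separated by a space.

[13; 1,1,1,3,4,3,1,1,1,26] for √186; ℓ=10 ⇒ convergent index 9
k=0  a_k=13  p_k/q_k = 13/1
k=1  a_k=1  p_k/q_k = 14/1
…
k=5  a_k=4  p_k/q_k = 641/47
k=6  a_k=3  p_k/q_k = 2073/152
…
k=8  a_k=1  p_k/q_k = 4787/351
k=9  a_k=1  p_k/q_k = 7501/550
fundamental: x₁=7501, y₁=550  (since 56265001 − 186·302500 = 1)

7501 550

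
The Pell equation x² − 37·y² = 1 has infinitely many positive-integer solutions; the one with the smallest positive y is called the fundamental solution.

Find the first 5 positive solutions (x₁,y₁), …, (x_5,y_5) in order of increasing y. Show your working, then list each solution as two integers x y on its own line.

73 12
10657 1752
1555849 255780
227143297 37342128
33161365513 5451694908

√37 = [6; 12, …], period ℓ=1 (odd) → k=1
i=0: a=6 ⇒ p=6, q=1
i=1: a=12 ⇒ p=73, q=12
(x₁, y₁) = (73, 12);  73² − 37·12² = 1 ✓
n=2: (73,12)∘(73,12) = (73·73+37·12·12, 73·12+12·73) = (10657,1752)
n=3: (10657,1752)∘(73,12) = (73·10657+37·12·1752, 73·1752+12·10657) = (1555849,255780)
n=4: (1555849,255780)∘(73,12) = (73·1555849+37·12·255780, 73·255780+12·1555849) = (227143297,37342128)
n=5: (227143297,37342128)∘(73,12) = (73·227143297+37·12·37342128, 73·37342128+12·227143297) = (33161365513,5451694908)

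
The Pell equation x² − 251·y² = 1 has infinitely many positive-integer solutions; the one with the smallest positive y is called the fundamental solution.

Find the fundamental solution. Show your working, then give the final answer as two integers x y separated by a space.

3674890 231957

[15; 1,5,2,1,2,…,5,1,30] for √251; ℓ=14 ⇒ convergent index 13
k=0  a_k=15  p_k/q_k = 15/1
…
k=2  a_k=5  p_k/q_k = 95/6
…
k=5  a_k=2  p_k/q_k = 808/51
k=6  a_k=2  p_k/q_k = 1917/121
…
k=12  a_k=5  p_k/q_k = 3097857/195535
k=13  a_k=1  p_k/q_k = 3674890/231957
(x₁, y₁) = (3674890, 231957);  3674890² − 251·231957² = 1 ✓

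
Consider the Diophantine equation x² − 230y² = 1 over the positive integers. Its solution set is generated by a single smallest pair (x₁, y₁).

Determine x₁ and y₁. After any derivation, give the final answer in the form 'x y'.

√230 → a₀=15, period (6,30); ℓ=2 even so k=1
a_0=15:  p_0=15·1+0=15,  q_0=15·0+1=1
a_1=6:  p_1=6·15+1=91,  q_1=6·1+0=6
fundamental: x₁=91, y₁=6  (since 8281 − 230·36 = 1)

91 6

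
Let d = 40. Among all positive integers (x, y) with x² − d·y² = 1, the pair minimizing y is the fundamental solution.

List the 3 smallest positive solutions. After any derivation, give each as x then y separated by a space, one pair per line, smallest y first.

√40 → a₀=6, period (3,12); ℓ=2 even so k=1
a_0=6:  p_0=6·1+0=6,  q_0=6·0+1=1
a_1=3:  p_1=3·6+1=19,  q_1=3·1+0=3
→ (19, 3).  Check: 19²=361, 40·3²=360, difference 1.
(19+3√40)^2 = 721 + 114√40
(19+3√40)^3 = 27379 + 4329√40

19 3
721 114
27379 4329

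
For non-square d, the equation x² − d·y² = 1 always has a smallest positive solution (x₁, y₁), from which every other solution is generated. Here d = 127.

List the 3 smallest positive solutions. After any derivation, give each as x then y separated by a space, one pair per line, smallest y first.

4730624 419775
44757606858751 3971595379200
423462818377139450624 37576248838264821825

d=127: √d = [11; 3,1,2,2,7,11,7,2,2,1,3,22] (ℓ=12, even), read p_11/q_11
k=0  a_k=11  p_k/q_k = 11/1
k=1  a_k=3  p_k/q_k = 34/3
k=2  a_k=1  p_k/q_k = 45/4
…
k=4  a_k=2  p_k/q_k = 293/26
…
k=6  a_k=11  p_k/q_k = 24218/2149
…
k=10  a_k=1  p_k/q_k = 1274561/113099
k=11  a_k=3  p_k/q_k = 4730624/419775
→ (4730624, 419775).  Check: 4730624²=22378803429376, 127·419775²=22378803429375, difference 1.
n=2: (4730624,419775)∘(4730624,419775) = (4730624·4730624+127·419775·419775, 4730624·419775+419775·4730624) = (44757606858751,3971595379200)
n=3: (44757606858751,3971595379200)∘(4730624,419775) = (4730624·44757606858751+127·419775·3971595379200, 4730624·3971595379200+419775·44757606858751) = (423462818377139450624,37576248838264821825)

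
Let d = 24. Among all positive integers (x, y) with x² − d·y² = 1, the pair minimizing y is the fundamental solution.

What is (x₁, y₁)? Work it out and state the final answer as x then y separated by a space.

5 1

√24 = [4; 1,8, …], period ℓ=2 (even) → k=1
i=0: a=4 ⇒ p=4, q=1
i=1: a=1 ⇒ p=5, q=1
→ (5, 1).  Check: 5²=25, 24·1²=24, difference 1.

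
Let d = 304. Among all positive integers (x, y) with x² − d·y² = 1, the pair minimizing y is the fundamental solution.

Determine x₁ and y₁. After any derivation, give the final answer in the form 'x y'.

57799 3315

d=304: √d = [17; 2,3,2,1,1,1,1,1,2,3,2,34] (ℓ=12, even), read p_11/q_11
i=0: a=17 ⇒ p=17, q=1
i=1: a=2 ⇒ p=35, q=2
i=2: a=3 ⇒ p=122, q=7
…
i=5: a=1 ⇒ p=680, q=39
i=6: a=1 ⇒ p=1081, q=62
…
i=8: a=1 ⇒ p=2842, q=163
…
i=10: a=3 ⇒ p=25177, q=1444
i=11: a=2 ⇒ p=57799, q=3315
→ (57799, 3315).  Check: 57799²=3340724401, 304·3315²=3340724400, difference 1.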